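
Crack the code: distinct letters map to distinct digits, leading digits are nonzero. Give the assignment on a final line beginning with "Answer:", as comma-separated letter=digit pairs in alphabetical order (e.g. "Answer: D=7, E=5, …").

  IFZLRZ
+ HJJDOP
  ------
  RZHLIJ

Step 1. [col 1: Z + P ≡ J (mod 10)] no forcing yet in column 1 (carry-in 0); Z=4 is free and consistent — try it ⇒ Z=4.
Step 2. [col 1: Z + P ≡ J (mod 10)] P=2 is one option consistent with column 1 (Z + P ≡ J (mod 10), carry-in 0) — take it ⇒ P=2.
Step 3. [col 1: Z + P ≡ J (mod 10)] column 1 reads Z+P+carry(0)=J with Z=4, P=2; with digits 2,4 already taken and all letters distinct, the only value for J is 6 ⇒ J=6.
Step 4. [col 2: R + O ≡ I (mod 10)] several values work for I in column 2 (R + O ≡ I (mod 10), carry-in 0); try I=3, so I=3.
Step 5. [col 2: R + O ≡ I (mod 10)] O=8 is one option consistent with column 2 (R + O ≡ I (mod 10), carry-in 0) — take it, so O=8.
Step 6. [col 2: R + O ≡ I (mod 10)] column 2 reads R+O+carry(0)=I with O=8, I=3; with digits 2,3,4,6,8 already taken and all letters distinct, the only value for R is 5 ⇒ R=5.
Step 7. [col 3: L + D ≡ L (mod 10)] column 3 reads L+D+carry(1)=L with nothing yet; with digits 2,3,4,5,6,8 already taken and all letters distinct, the only value for D is 9. So D=9.
Step 8. [col 3: L + D ≡ L (mod 10)] column 3 (L + D ≡ L (mod 10), carry-in 1) doesn't pin L yet; pick L=0 and continue, so L=0.
Step 9. [col 4: Z + J ≡ H (mod 10)] in column 4 we have Z+J≡H with carry-in 1; given Z=4, J=6 and digits 0,2,3,4,5,6,8,9 already taken and all letters distinct, that pins H to 1 ⇒ H=1.
Step 10. [col 5: F + J ≡ Z (mod 10)] from column 5 (J=6, Z=4, carry-in 1, digits 0,1,2,3,4,5,6,8,9 already taken and all letters distinct): F must equal 7 ⇒ F=7.

Answer: D=9, F=7, H=1, I=3, J=6, L=0, O=8, P=2, R=5, Z=4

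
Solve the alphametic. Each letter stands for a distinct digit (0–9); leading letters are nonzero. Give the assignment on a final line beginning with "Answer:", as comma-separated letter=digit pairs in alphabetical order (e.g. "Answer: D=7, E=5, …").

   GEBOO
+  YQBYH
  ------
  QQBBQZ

Step 1. [col 1: O + H ≡ Z (mod 10)] several values work for H in column 1 (O + H ≡ Z (mod 10), carry-in 0); try H=8, so H=8.
Step 2. [col 1: O + H ≡ Z (mod 10)] no forcing yet in column 1 (carry-in 0); O=4 is free and consistent — try it ⇒ O=4.
Step 3. [Q] Q is the leading digit of a 6-digit sum of two 5-digit numbers; the final carry is exactly 1 ⇒ Q=1.
Step 4. [col 1: O + H ≡ Z (mod 10)] column 1 reads O+H+carry(0)=Z with O=4, H=8; with digits 1,4,8 already taken and all letters distinct, the only value for Z is 2 ⇒ Z=2.
Step 5. [col 2: O + Y ≡ Q (mod 10)] column 2: given O=4, Q=1, carry-in 1, and digits 1,2,4,8 already taken and all letters distinct, O+Y≡Q (mod 10) forces Y=6, so Y=6.
Step 6. [col 3: B + B ≡ B (mod 10)] in column 3 we have B+B≡B with carry-in 1; given nothing yet and digits 1,2,4,6,8 already taken and all letters distinct, that pins B to 9 ⇒ B=9.
Step 7. [col 4: E + Q ≡ B (mod 10)] in column 4 we have E+Q≡B with carry-in 1; given Q=1, B=9 and digits 1,2,4,6,8,9 already taken and all letters distinct, that pins E to 7 ⇒ E=7.
Step 8. [col 5: G + Y ≡ Q (mod 10)] column 5 reads G+Y+carry(0)=Q with Y=6, Q=1; with digits 1,2,4,6,7,8,9 already taken and all letters distinct, the only value for G is 5. So G=5.

Answer: B=9, E=7, G=5, H=8, O=4, Q=1, Y=6, Z=2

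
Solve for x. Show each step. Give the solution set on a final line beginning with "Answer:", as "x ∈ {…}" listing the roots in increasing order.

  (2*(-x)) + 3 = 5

Step 1. [(2*(-x)) + 3 = 5] 3 comes off first (subtract 3) ⇒ sub: 2*(-x) = 2.
Step 2. [2*(-x) = 2] leading coefficient 2: divide by 2 ⇒ div: -x = 1.
Step 3. [-x = 1] flip signs both sides. So neg: x = -1.

Answer: x ∈ {-1}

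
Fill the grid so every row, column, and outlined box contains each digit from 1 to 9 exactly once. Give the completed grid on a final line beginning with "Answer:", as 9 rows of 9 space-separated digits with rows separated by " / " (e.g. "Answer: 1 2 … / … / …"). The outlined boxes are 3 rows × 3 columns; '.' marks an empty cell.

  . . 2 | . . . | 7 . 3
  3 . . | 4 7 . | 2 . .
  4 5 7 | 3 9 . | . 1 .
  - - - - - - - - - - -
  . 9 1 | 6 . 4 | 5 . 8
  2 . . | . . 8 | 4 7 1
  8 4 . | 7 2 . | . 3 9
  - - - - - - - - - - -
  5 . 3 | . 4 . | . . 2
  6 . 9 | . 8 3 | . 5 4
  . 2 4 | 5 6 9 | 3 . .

Step 1. [r7c2∈{1,7,8}] in box 7, 8 fits only at r7c2, so r7c2=8.
Step 2. [r1c5∈{1,5}] across col 5, 1 lands solely at r1c5, so r1c5=1.
Step 3. [r3c9∈{6}] only 6 remains possible at r3c9. So r3c9=6.
Step 4. [r1c2∈{6}] r1c2 is down to just 6. So r1c2=6.
Step 5. [r7c4∈{1}] r7c4 is down to just 1, so r7c4=1.
Step 6. [r5c5∈{3,5}] col 5 places 5 nowhere but r5c5 ⇒ r5c5=5.
Step 7. [r2c8∈{8,9}] in row 2, 9 fits only at r2c8, so r2c8=9.
Step 8. [r8c2∈{1,7}] across row 8, 7 lands solely at r8c2. So r8c2=7.
Step 9. [r6c7∈{6}] r6c7 has the single candidate 6. So r6c7=6.
Step 10. [r1c8∈{4,8}] row 1 places 4 nowhere but r1c8, so r1c8=4.
Step 11. [r1c6∈{5}] nothing but 5 survives at r1c6. So r1c6=5.
Step 12. [r9c8∈{8}] r9c8's peers cover all but 8. So r9c8=8.
Step 13. [r1c4∈{8}] nothing but 8 survives at r1c4, so r1c4=8.
Step 14. [r7c8∈{6}] r7c8 has the single candidate 6 ⇒ r7c8=6.
Step 15. [r3c7∈{8}] r3c7 is down to just 8 ⇒ r3c7=8.
Step 16. [r8c7∈{1}] r8c7 is down to just 1. So r8c7=1.
Step 17. [r8c4∈{2}] r8c4 is down to just 2. So r8c4=2.
Step 18. [r6c6∈{1}] r6c6's peers cover all but 1 ⇒ r6c6=1.
Step 19. [r9c9∈{7}] r9c9 has the single candidate 7. So r9c9=7.
Step 20. [r6c3∈{5}] r6c3 has the single candidate 5, so r6c3=5.
Step 21. [r2c2∈{1}] r2c2 has the single candidate 1. So r2c2=1.
Step 22. [r7c6∈{7}] only 7 remains possible at r7c6. So r7c6=7.
Step 23. [r7c7∈{9}] r7c7 is down to just 9, so r7c7=9.
Step 24. [r1c1∈{9}] r1c1 is down to just 9 ⇒ r1c1=9.
Step 25. [r5c2∈{3}] nothing but 3 survives at r5c2. So r5c2=3.
Step 26. [r9c1∈{1}] nothing but 1 survives at r9c1. So r9c1=1.
Step 27. [r2c9∈{5}] r2c9 is down to just 5, so r2c9=5.
Step 28. [r4c8∈{2}] r4c8 has the single candidate 2 ⇒ r4c8=2.
Step 29. [r2c6∈{6}] nothing but 6 survives at r2c6, so r2c6=6.
Step 30. [r4c1∈{7}] r4c1 is down to just 7. So r4c1=7.
Step 31. [r4c5∈{3}] only 3 remains possible at r4c5 ⇒ r4c5=3.
Step 32. [r2c3∈{8}] r2c3's peers cover all but 8. So r2c3=8.
Step 33. [r5c3∈{6}] r5c3's peers cover all but 6, so r5c3=6.
Step 34. [r5c4∈{9}] r5c4 has the single candidate 9. So r5c4=9.
Step 35. [r3c6∈{2}] only 2 remains possible at r3c6. So r3c6=2.

Answer: 9 6 2 8 1 5 7 4 3 / 3 1 8 4 7 6 2 9 5 / 4 5 7 3 9 2 8 1 6 / 7 9 1 6 3 4 5 2 8 / 2 3 6 9 5 8 4 7 1 / 8 4 5 7 2 1 6 3 9 / 5 8 3 1 4 7 9 6 2 / 6 7 9 2 8 3 1 5 4 / 1 2 4 5 6 9 3 8 7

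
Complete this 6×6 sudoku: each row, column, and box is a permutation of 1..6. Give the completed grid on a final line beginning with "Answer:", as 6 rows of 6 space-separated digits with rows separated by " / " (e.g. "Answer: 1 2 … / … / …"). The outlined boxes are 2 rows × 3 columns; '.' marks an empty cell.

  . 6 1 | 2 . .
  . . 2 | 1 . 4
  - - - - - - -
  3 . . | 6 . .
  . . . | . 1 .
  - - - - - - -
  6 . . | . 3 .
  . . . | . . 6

Step 1. [r3c2∈{1,2,4,5}] across row 3, 1 lands solely at r3c2 ⇒ r3c2=1.
Step 2. [r1c5∈{5}] r1c5's peers cover all but 5. So r1c5=5.
Step 3. [r2c1∈{5}] r2c1's peers cover all but 5. So r2c1=5.
Step 4. [r6c3∈{3,4,5}] 3 has one home in col 3: r6c3. So r6c3=3.
Step 5. [r4c4∈{3,4,5}] across col 4, 3 lands solely at r4c4. So r4c4=3.
Step 6. [r3c5∈{2,4}] box 4 places 4 nowhere but r3c5 ⇒ r3c5=4.
Step 7. [r3c3∈{5}] r3c3's peers cover all but 5. So r3c3=5.
Step 8. [r5c3∈{4}] r5c3 is down to just 4, so r5c3=4.
Step 9. [r6c5∈{2}] r6c5 is down to just 2. So r6c5=2.
Step 10. [r5c4∈{5}] r5c4 has the single candidate 5 ⇒ r5c4=5.
Step 11. [r4c1∈{2,4}] col 1 places 2 nowhere but r4c1 ⇒ r4c1=2.
Step 12. [r4c3∈{6}] only 6 remains possible at r4c3. So r4c3=6.
Step 13. [r6c1∈{1}] r6c1's peers cover all but 1, so r6c1=1.
Step 14. [r5c2∈{2}] r5c2 is down to just 2 ⇒ r5c2=2.
Step 15. [r2c5∈{6}] nothing but 6 survives at r2c5, so r2c5=6.
Step 16. [r6c4∈{4}] r6c4 is down to just 4, so r6c4=4.
Step 17. [r4c2∈{4}] r4c2 has the single candidate 4, so r4c2=4.
Step 18. [r5c6∈{1}] only 1 remains possible at r5c6. So r5c6=1.
Step 19. [r3c6∈{2}] nothing but 2 survives at r3c6. So r3c6=2.
Step 20. [r4c6∈{5}] nothing but 5 survives at r4c6. So r4c6=5.
Step 21. [r1c6∈{3}] r1c6's peers cover all but 3, so r1c6=3.
Step 22. [r6c2∈{5}] r6c2 is down to just 5, so r6c2=5.
Step 23. [r1c1∈{4}] r1c1 is down to just 4. So r1c1=4.
Step 24. [r2c2∈{3}] r2c2 has the single candidate 3 ⇒ r2c2=3.

Answer: 4 6 1 2 5 3 / 5 3 2 1 6 4 / 3 1 5 6 4 2 / 2 4 6 3 1 5 / 6 2 4 5 3 1 / 1 5 3 4 2 6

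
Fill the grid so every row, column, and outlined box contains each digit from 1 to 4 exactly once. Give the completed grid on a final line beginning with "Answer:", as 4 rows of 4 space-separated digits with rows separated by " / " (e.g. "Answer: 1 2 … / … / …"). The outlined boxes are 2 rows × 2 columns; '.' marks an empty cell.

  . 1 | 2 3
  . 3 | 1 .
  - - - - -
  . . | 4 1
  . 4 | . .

Step 1. [r2c1∈{2,4}] 2 has one home in row 2: r2c1. So r2c1=2.
Step 2. [r4c1∈{1,3}] across row 4, 1 lands solely at r4c1. So r4c1=1.
Step 3. [r3c2∈{2}] r3c2 has the single candidate 2 ⇒ r3c2=2.
Step 4. [r1c1∈{4}] r1c1 has the single candidate 4 ⇒ r1c1=4.
Step 5. [r4c3∈{3}] r4c3 has the single candidate 3. So r4c3=3.
Step 6. [r4c4∈{2}] nothing but 2 survives at r4c4, so r4c4=2.
Step 7. [r3c1∈{3}] only 3 remains possible at r3c1, so r3c1=3.
Step 8. [r2c4∈{4}] r2c4 is down to just 4, so r2c4=4.

Answer: 4 1 2 3 / 2 3 1 4 / 3 2 4 1 / 1 4 3 2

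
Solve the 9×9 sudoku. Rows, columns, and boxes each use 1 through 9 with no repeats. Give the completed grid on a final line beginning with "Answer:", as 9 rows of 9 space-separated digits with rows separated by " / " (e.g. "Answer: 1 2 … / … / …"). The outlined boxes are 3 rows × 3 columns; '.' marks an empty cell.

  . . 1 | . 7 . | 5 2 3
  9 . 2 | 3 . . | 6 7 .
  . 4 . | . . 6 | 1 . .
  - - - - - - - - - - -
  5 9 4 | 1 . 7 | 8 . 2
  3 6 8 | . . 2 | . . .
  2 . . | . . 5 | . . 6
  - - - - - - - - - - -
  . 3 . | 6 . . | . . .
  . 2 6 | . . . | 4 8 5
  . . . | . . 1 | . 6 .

Step 1. [r3c8∈{9}] r3c8 is down to just 9 ⇒ r3c8=9.
Step 2. [r1c2∈{8}] r1c2 has the single candidate 8. So r1c2=8.
Step 3. [r6c3∈{7}] nothing but 7 survives at r6c3 ⇒ r6c3=7.
Step 4. [r9c2∈{5,7}] in col 2, 7 fits only at r9c2. So r9c2=7.
Step 5. [r9c9∈{9}] only 9 remains possible at r9c9. So r9c9=9.
Step 6. [r2c9∈{4,8}] box 3 places 4 nowhere but r2c9, so r2c9=4.
Step 7. [r2c6∈{8}] r2c6's peers cover all but 8 ⇒ r2c6=8.
Step 8. [r9c3∈{5}] nothing but 5 survives at r9c3, so r9c3=5.
Step 9. [r7c5∈{2,4,5,8,9}] row 7 places 5 nowhere but r7c5, so r7c5=5.
Step 10. [r7c8∈{1}] only 1 remains possible at r7c8, so r7c8=1.
Step 11. [r9c7∈{2,3}] in box 9, 3 fits only at r9c7. So r9c7=3.
Step 12. [r6c7∈{9}] r6c7 is down to just 9, so r6c7=9.
Step 13. [r8c6∈{3,9}] 3 has one home in col 6: r8c6 ⇒ r8c6=3.
Step 14. [r8c5∈{9}] only 9 remains possible at r8c5. So r8c5=9.
Step 15. [r5c5∈{4}] r5c5 is down to just 4. So r5c5=4.
Step 16. [r7c6∈{4}] r7c6 has the single candidate 4 ⇒ r7c6=4.
Step 17. [r4c8∈{3}] r4c8 has the single candidate 3, so r4c8=3.
Step 18. [r7c9∈{7}] only 7 remains possible at r7c9. So r7c9=7.
Step 19. [r3c5∈{2}] r3c5 has the single candidate 2. So r3c5=2.
Step 20. [r9c5∈{8}] r9c5 has the single candidate 8, so r9c5=8.
Step 21. [r1c6∈{9}] r1c6's peers cover all but 9, so r1c6=9.
Step 22. [r5c9∈{1}] r5c9's peers cover all but 1 ⇒ r5c9=1.
Step 23. [r2c5∈{1}] r2c5's peers cover all but 1, so r2c5=1.
Step 24. [r5c4∈{9}] r5c4's peers cover all but 9, so r5c4=9.
Step 25. [r7c1∈{8}] only 8 remains possible at r7c1, so r7c1=8.
Step 26. [r2c2∈{5}] r2c2 is down to just 5 ⇒ r2c2=5.
Step 27. [r5c7∈{7}] r5c7 is down to just 7. So r5c7=7.
Step 28. [r8c4∈{7}] nothing but 7 survives at r8c4 ⇒ r8c4=7.
Step 29. [r9c1∈{4}] only 4 remains possible at r9c1 ⇒ r9c1=4.
Step 30. [r5c8∈{5}] nothing but 5 survives at r5c8 ⇒ r5c8=5.
Step 31. [r6c4∈{8}] r6c4 has the single candidate 8, so r6c4=8.
Step 32. [r1c1∈{6}] r1c1 has the single candidate 6 ⇒ r1c1=6.
Step 33. [r7c3∈{9}] r7c3 has the single candidate 9 ⇒ r7c3=9.
Step 34. [r3c1∈{7}] r3c1's peers cover all but 7, so r3c1=7.
Step 35. [r3c4∈{5}] r3c4's peers cover all but 5 ⇒ r3c4=5.
Step 36. [r7c7∈{2}] r7c7 has the single candidate 2 ⇒ r7c7=2.
Step 37. [r3c3∈{3}] r3c3's peers cover all but 3. So r3c3=3.
Step 38. [r8c1∈{1}] only 1 remains possible at r8c1, so r8c1=1.
Step 39. [r6c8∈{4}] r6c8 is down to just 4, so r6c8=4.
Step 40. [r3c9∈{8}] r3c9 has the single candidate 8. So r3c9=8.
Step 41. [r1c4∈{4}] nothing but 4 survives at r1c4. So r1c4=4.
Step 42. [r4c5∈{6}] only 6 remains possible at r4c5. So r4c5=6.
Step 43. [r6c2∈{1}] r6c2 has the single candidate 1 ⇒ r6c2=1.
Step 44. [r6c5∈{3}] r6c5 has the single candidate 3 ⇒ r6c5=3.
Step 45. [r9c4∈{2}] r9c4 has the single candidate 2. So r9c4=2.

Answer: 6 8 1 4 7 9 5 2 3 / 9 5 2 3 1 8 6 7 4 / 7 4 3 5 2 6 1 9 8 / 5 9 4 1 6 7 8 3 2 / 3 6 8 9 4 2 7 5 1 / 2 1 7 8 3 5 9 4 6 / 8 3 9 6 5 4 2 1 7 / 1 2 6 7 9 3 4 8 5 / 4 7 5 2 8 1 3 6 9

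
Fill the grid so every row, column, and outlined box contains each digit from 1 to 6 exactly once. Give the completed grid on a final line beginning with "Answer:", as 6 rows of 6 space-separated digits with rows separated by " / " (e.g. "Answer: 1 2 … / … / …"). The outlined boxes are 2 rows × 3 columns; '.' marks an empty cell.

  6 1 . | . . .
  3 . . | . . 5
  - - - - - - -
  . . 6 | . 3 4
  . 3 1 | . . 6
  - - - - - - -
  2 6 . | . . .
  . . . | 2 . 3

Step 1. [r6c5∈{1,4,5,6}] row 6 places 6 nowhere but r6c5 ⇒ r6c5=6.
Step 2. [r4c4∈{5}] r4c4 is down to just 5 ⇒ r4c4=5.
Step 3. [r1c3∈{2,4,5}] across row 1, 5 lands solely at r1c3 ⇒ r1c3=5.
Step 4. [r6c3∈{4}] r6c3 is down to just 4 ⇒ r6c3=4.
Step 5. [r2c2∈{2,4}] in col 2, 4 fits only at r2c2, so r2c2=4.
Step 6. [r5c5∈{1,4,5}] across row 5, 5 lands solely at r5c5. So r5c5=5.
Step 7. [r6c2∈{5}] r6c2 is down to just 5 ⇒ r6c2=5.
Step 8. [r1c5∈{2,4}] across col 5, 4 lands solely at r1c5, so r1c5=4.
Step 9. [r3c4∈{1}] r3c4's peers cover all but 1 ⇒ r3c4=1.
Step 10. [r2c5∈{1,2}] in row 2, 1 fits only at r2c5 ⇒ r2c5=1.
Step 11. [r5c4∈{4}] only 4 remains possible at r5c4. So r5c4=4.
Step 12. [r4c5∈{2}] r4c5 has the single candidate 2. So r4c5=2.
Step 13. [r1c6∈{2}] only 2 remains possible at r1c6 ⇒ r1c6=2.
Step 14. [r5c6∈{1}] only 1 remains possible at r5c6, so r5c6=1.
Step 15. [r6c1∈{1}] r6c1's peers cover all but 1. So r6c1=1.
Step 16. [r2c3∈{2}] nothing but 2 survives at r2c3, so r2c3=2.
Step 17. [r2c4∈{6}] nothing but 6 survives at r2c4 ⇒ r2c4=6.
Step 18. [r4c1∈{4}] r4c1 has the single candidate 4, so r4c1=4.
Step 19. [r3c1∈{5}] nothing but 5 survives at r3c1. So r3c1=5.
Step 20. [r1c4∈{3}] r1c4 is down to just 3, so r1c4=3.
Step 21. [r5c3∈{3}] r5c3 is down to just 3, so r5c3=3.
Step 22. [r3c2∈{2}] r3c2 has the single candidate 2, so r3c2=2.

Answer: 6 1 5 3 4 2 / 3 4 2 6 1 5 / 5 2 6 1 3 4 / 4 3 1 5 2 6 / 2 6 3 4 5 1 / 1 5 4 2 6 3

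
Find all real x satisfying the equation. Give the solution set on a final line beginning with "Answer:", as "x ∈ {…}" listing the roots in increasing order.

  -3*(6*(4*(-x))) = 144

Step 1. [-3*(6*(4*(-x))) = 144] -3 out front; divide by -3. So div: 6*(4*(-x)) = -48.
Step 2. [6*(4*(-x)) = -48] 6 out front; divide by 6, so div: 4*(-x) = -8.
Step 3. [4*(-x) = -8] LHS = 4·(…); ÷4 both sides ⇒ div: -x = -2.
Step 4. [-x = -2] flip signs both sides, so neg: x = 2.

Answer: x ∈ {2}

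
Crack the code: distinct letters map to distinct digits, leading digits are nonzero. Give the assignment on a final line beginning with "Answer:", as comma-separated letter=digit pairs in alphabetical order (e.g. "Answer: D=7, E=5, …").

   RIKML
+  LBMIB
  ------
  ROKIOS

Step 1. [col 1: L + B ≡ S (mod 10)] no forcing yet in column 1 (carry-in 0); B=3 is free and consistent — try it. So B=3.
Step 2. [R] adding two 5-digit numbers gives at most 5+1 digits, and here it does — R is that final carry and must be 1 ⇒ R=1.
Step 3. [col 1: L + B ≡ S (mod 10)] no forcing yet in column 1 (carry-in 0); L=9 is free and consistent — try it, so L=9.
Step 4. [col 1: L + B ≡ S (mod 10)] column 1 reads L+B+carry(0)=S with L=9, B=3; with digits 1,3,9 already taken and all letters distinct, the only value for S is 2. So S=2.
Step 5. [col 2: M + I ≡ O (mod 10)] column 2 (M + I ≡ O (mod 10), carry-in 1) doesn't pin M yet; pick M=5 and continue ⇒ M=5.
Step 6. [col 2: M + I ≡ O (mod 10)] I=4 is one option consistent with column 2 (M + I ≡ O (mod 10), carry-in 1) — take it ⇒ I=4.
Step 7. [col 2: M + I ≡ O (mod 10)] column 2: given M=5, I=4, carry-in 1, and digits 1,2,3,4,5,9 already taken and all letters distinct, M+I≡O (mod 10) forces O=0. So O=0.
Step 8. [col 3: K + M ≡ I (mod 10)] column 3: given M=5, I=4, carry-in 1, and digits 0,1,2,3,4,5,9 already taken and all letters distinct, K+M≡I (mod 10) forces K=8. So K=8.

Answer: B=3, I=4, K=8, L=9, M=5, O=0, R=1, S=2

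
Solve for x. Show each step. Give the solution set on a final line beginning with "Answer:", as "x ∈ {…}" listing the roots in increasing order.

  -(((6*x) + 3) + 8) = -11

Step 1. [-(((6*x) + 3) + 8) = -11] leading − — multiply by −1 ⇒ neg: ((6*x) + 3) + 8 = 11.
Step 2. [((6*x) + 3) + 8 = 11] peel the +8: subtract 8 from each side ⇒ sub: (6*x) + 3 = 3.
Step 3. [(6*x) + 3 = 3] peel the +3: subtract 3 from each side ⇒ sub: 6*x = 0.
Step 4. [6*x = 0] divide by the outer 6. So div: x = 0.

Answer: x ∈ {0}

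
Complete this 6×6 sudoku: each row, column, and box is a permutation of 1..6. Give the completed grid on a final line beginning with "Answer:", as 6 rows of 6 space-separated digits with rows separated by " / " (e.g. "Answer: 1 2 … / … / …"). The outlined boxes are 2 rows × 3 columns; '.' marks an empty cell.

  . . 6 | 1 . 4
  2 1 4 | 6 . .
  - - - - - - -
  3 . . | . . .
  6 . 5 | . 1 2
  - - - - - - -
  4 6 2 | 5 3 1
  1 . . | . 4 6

Step 1. [r2c5∈{5}] nothing but 5 survives at r2c5 ⇒ r2c5=5.
Step 2. [r1c2∈{3,5}] in row 1, 3 fits only at r1c2, so r1c2=3.
Step 3. [r3c4∈{4}] r3c4 has the single candidate 4 ⇒ r3c4=4.
Step 4. [r1c1∈{5}] nothing but 5 survives at r1c1 ⇒ r1c1=5.
Step 5. [r3c2∈{2}] nothing but 2 survives at r3c2 ⇒ r3c2=2.
Step 6. [r6c3∈{3}] nothing but 3 survives at r6c3. So r6c3=3.
Step 7. [r1c5∈{2}] r1c5's peers cover all but 2, so r1c5=2.
Step 8. [r6c2∈{5}] r6c2 has the single candidate 5. So r6c2=5.
Step 9. [r3c5∈{6}] nothing but 6 survives at r3c5 ⇒ r3c5=6.
Step 10. [r3c3∈{1}] nothing but 1 survives at r3c3, so r3c3=1.
Step 11. [r2c6∈{3}] nothing but 3 survives at r2c6 ⇒ r2c6=3.
Step 12. [r4c4∈{3}] r4c4 is down to just 3 ⇒ r4c4=3.
Step 13. [r4c2∈{4}] only 4 remains possible at r4c2. So r4c2=4.
Step 14. [r6c4∈{2}] r6c4 has the single candidate 2, so r6c4=2.
Step 15. [r3c6∈{5}] r3c6's peers cover all but 5. So r3c6=5.

Answer: 5 3 6 1 2 4 / 2 1 4 6 5 3 / 3 2 1 4 6 5 / 6 4 5 3 1 2 / 4 6 2 5 3 1 / 1 5 3 2 4 6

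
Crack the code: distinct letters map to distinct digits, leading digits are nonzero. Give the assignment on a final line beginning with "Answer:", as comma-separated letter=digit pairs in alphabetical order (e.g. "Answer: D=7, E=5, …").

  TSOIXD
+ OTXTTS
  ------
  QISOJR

Step 1. [col 1: D + S ≡ R (mod 10)] several values work for R in column 1 (D + S ≡ R (mod 10), carry-in 0); try R=0. So R=0.
Step 2. [col 1: D + S ≡ R (mod 10)] column 1 (D + S ≡ R (mod 10), carry-in 0) doesn't pin S yet; pick S=2 and continue, so S=2.
Step 3. [col 1: D + S ≡ R (mod 10)] in column 1 we have D+S≡R with carry-in 0; given S=2, R=0 and digits 0,2 already taken and all letters distinct, that pins D to 8 ⇒ D=8.
Step 4. [col 2: X + T ≡ J (mod 10)] several values work for J in column 2 (X + T ≡ J (mod 10), carry-in 1); try J=9. So J=9.
Step 5. [col 2: X + T ≡ J (mod 10)] T=1 is one option consistent with column 2 (X + T ≡ J (mod 10), carry-in 1) — take it. So T=1.
Step 6. [col 2: X + T ≡ J (mod 10)] column 2 reads X+T+carry(1)=J with T=1, J=9; with digits 0,1,2,8,9 already taken and all letters distinct, the only value for X is 7 ⇒ X=7.
Step 7. [col 3: I + T ≡ O (mod 10)] several values work for I in column 3 (I + T ≡ O (mod 10), carry-in 0); try I=4 ⇒ I=4.
Step 8. [col 3: I + T ≡ O (mod 10)] column 3 reads I+T+carry(0)=O with I=4, T=1; with digits 0,1,2,4,7,8,9 already taken and all letters distinct, the only value for O is 5. So O=5.
Step 9. [col 6: T + O ≡ Q (mod 10)] column 6 reads T+O+carry(0)=Q with T=1, O=5; with digits 0,1,2,4,5,7,8,9 already taken and all letters distinct, the only value for Q is 6, so Q=6.

Answer: D=8, I=4, J=9, O=5, Q=6, R=0, S=2, T=1, X=7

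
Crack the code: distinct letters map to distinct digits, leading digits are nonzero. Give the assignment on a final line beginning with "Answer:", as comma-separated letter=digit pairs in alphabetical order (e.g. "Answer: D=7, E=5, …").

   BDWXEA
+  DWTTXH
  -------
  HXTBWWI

Step 1. [col 1: A + H ≡ I (mod 10)] no forcing yet in column 1 (carry-in 0); H=1 is free and consistent — try it, so H=1.
Step 2. [col 1: A + H ≡ I (mod 10)] column 1 (A + H ≡ I (mod 10), carry-in 0) doesn't pin I yet; pick I=0 and continue, so I=0.
Step 3. [col 1: A + H ≡ I (mod 10)] column 1: given H=1, I=0, carry-in 0, and digits 0,1 already taken and all letters distinct, A+H≡I (mod 10) forces A=9, so A=9.
Step 4. [col 2: E + X ≡ W (mod 10)] column 2 (E + X ≡ W (mod 10), carry-in 1) doesn't pin X yet; pick X=2 and continue ⇒ X=2.
Step 5. [col 2: E + X ≡ W (mod 10)] several values work for E in column 2 (E + X ≡ W (mod 10), carry-in 1); try E=5 ⇒ E=5.
Step 6. [col 2: E + X ≡ W (mod 10)] column 2 reads E+X+carry(1)=W with E=5, X=2; with digits 0,1,2,5,9 already taken and all letters distinct, the only value for W is 8 ⇒ W=8.
Step 7. [col 3: X + T ≡ W (mod 10)] in column 3 we have X+T≡W with carry-in 0; given X=2, W=8 and digits 0,1,2,5,8,9 already taken and all letters distinct, that pins T to 6. So T=6.
Step 8. [col 4: W + T ≡ B (mod 10)] from column 4 (W=8, T=6, carry-in 0, digits 0,1,2,5,6,8,9 already taken and all letters distinct): B must equal 4, so B=4.
Step 9. [col 5: D + W ≡ T (mod 10)] from column 5 (W=8, T=6, carry-in 1, digits 0,1,2,4,5,6,8,9 already taken and all letters distinct): D must equal 7, so D=7.

Answer: A=9, B=4, D=7, E=5, H=1, I=0, T=6, W=8, X=2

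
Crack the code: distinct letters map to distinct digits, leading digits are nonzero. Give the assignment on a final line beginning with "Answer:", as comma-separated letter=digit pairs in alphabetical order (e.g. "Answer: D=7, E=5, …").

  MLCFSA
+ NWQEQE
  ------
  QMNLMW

Step 1. [col 1: A + E ≡ W (mod 10)] several values work for A in column 1 (A + E ≡ W (mod 10), carry-in 0); try A=9. So A=9.
Step 2. [col 1: A + E ≡ W (mod 10)] no forcing yet in column 1 (carry-in 0); W=0 is free and consistent — try it. So W=0.
Step 3. [col 1: A + E ≡ W (mod 10)] from column 1 (A=9, W=0, carry-in 0, digits 0,9 already taken and all letters distinct): E must equal 1, so E=1.
Step 4. [col 2: S + Q ≡ M (mod 10)] no forcing yet in column 2 (carry-in 1); S=7 is free and consistent — try it, so S=7.
Step 5. [col 2: S + Q ≡ M (mod 10)] M=6 is one option consistent with column 2 (S + Q ≡ M (mod 10), carry-in 1) — take it. So M=6.
Step 6. [col 2: S + Q ≡ M (mod 10)] in column 2 we have S+Q≡M with carry-in 1; given S=7, M=6 and digits 0,1,6,7,9 already taken and all letters distinct, that pins Q to 8 ⇒ Q=8.
Step 7. [col 3: F + E ≡ L (mod 10)] F=3 is one option consistent with column 3 (F + E ≡ L (mod 10), carry-in 1) — take it ⇒ F=3.
Step 8. [col 3: F + E ≡ L (mod 10)] column 3: given F=3, E=1, carry-in 1, and digits 0,1,3,6,7,8,9 already taken and all letters distinct, F+E≡L (mod 10) forces L=5. So L=5.
Step 9. [col 4: C + Q ≡ N (mod 10)] column 4 reads C+Q+carry(0)=N with Q=8; with digits 0,1,3,5,6,7,8,9 already taken and all letters distinct, the only value for N is 2, so N=2.
Step 10. [col 4: C + Q ≡ N (mod 10)] column 4 reads C+Q+carry(0)=N with Q=8, N=2; with digits 0,1,2,3,5,6,7,8,9 already taken and all letters distinct, the only value for C is 4, so C=4.

Answer: A=9, C=4, E=1, F=3, L=5, M=6, N=2, Q=8, S=7, W=0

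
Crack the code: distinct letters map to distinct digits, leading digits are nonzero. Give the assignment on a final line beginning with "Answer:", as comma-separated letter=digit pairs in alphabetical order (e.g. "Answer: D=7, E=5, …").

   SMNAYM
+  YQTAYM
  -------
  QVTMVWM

Step 1. [Q] Q is the leading digit of a 7-digit sum of two 6-digit numbers; the final carry is exactly 1. So Q=1.
Step 2. [col 1: M + M ≡ M (mod 10)] column 1: given nothing yet, carry-in 0, and digits 1 already taken and all letters distinct, M+M≡M (mod 10) forces M=0 ⇒ M=0.
Step 3. [col 2: Y + Y ≡ W (mod 10)] no forcing yet in column 2 (carry-in 0); Y=9 is free and consistent — try it ⇒ Y=9.
Step 4. [col 2: Y + Y ≡ W (mod 10)] column 2: given Y=9, carry-in 0, and digits 0,1,9 already taken and all letters distinct, Y+Y≡W (mod 10) forces W=8 ⇒ W=8.
Step 5. [col 3: A + A ≡ V (mod 10)] A=6 is one option consistent with column 3 (A + A ≡ V (mod 10), carry-in 1) — take it, so A=6.
Step 6. [col 3: A + A ≡ V (mod 10)] in column 3 we have A+A≡V with carry-in 1; given A=6 and digits 0,1,6,8,9 already taken and all letters distinct, that pins V to 3, so V=3.
Step 7. [col 4: N + T ≡ M (mod 10)] column 4 (N + T ≡ M (mod 10), carry-in 1) doesn't pin N yet; pick N=7 and continue, so N=7.
Step 8. [col 4: N + T ≡ M (mod 10)] column 4: given N=7, M=0, carry-in 1, and digits 0,1,3,6,7,8,9 already taken and all letters distinct, N+T≡M (mod 10) forces T=2 ⇒ T=2.
Step 9. [col 6: S + Y ≡ V (mod 10)] column 6: given Y=9, V=3, carry-in 0, and digits 0,1,2,3,6,7,8,9 already taken and all letters distinct, S+Y≡V (mod 10) forces S=4 ⇒ S=4.

Answer: A=6, M=0, N=7, Q=1, S=4, T=2, V=3, W=8, Y=9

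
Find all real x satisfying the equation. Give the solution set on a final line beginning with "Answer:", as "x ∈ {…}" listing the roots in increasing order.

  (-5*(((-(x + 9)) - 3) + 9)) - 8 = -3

Step 1. [(-5*(((-(x + 9)) - 3) + 9)) - 8 = -3] 8 comes off first (add 8) ⇒ sub: -5*(((-(x + 9)) - 3) + 9) = 5.
Step 2. [-5*(((-(x + 9)) - 3) + 9) = 5] -5·(inner) — divide through by -5 ⇒ div: ((-(x + 9)) - 3) + 9 = -1.
Step 3. [((-(x + 9)) - 3) + 9 = -1] 9 comes off first (subtract 9). So sub: (-(x + 9)) - 3 = -10.
Step 4. [(-(x + 9)) - 3 = -10] 3 comes off first (add 3), so sub: -(x + 9) = -7.
Step 5. [-(x + 9) = -7] leading − — multiply by −1. So neg: x + 9 = 7.
Step 6. [x + 9 = 7] +9 is outermost — subtract 9 both sides, so sub: x = -2.

Answer: x ∈ {-2}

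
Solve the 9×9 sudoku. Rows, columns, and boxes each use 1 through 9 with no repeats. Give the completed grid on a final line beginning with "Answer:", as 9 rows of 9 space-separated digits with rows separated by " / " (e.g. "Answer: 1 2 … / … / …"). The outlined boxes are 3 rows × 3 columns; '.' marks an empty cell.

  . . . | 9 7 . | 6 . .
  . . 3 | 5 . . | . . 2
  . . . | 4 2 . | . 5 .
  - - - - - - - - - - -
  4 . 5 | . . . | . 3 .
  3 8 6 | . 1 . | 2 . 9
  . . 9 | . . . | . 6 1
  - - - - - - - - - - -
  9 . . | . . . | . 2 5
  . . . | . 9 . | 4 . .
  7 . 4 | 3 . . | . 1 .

Step 1. [r5c4∈{7}] nothing but 7 survives at r5c4 ⇒ r5c4=7.
Step 2. [r4c2∈{1,2,7}] row 4 places 1 nowhere but r4c2, so r4c2=1.
Step 3. [r3c3∈{1,7,8}] col 3 places 7 nowhere but r3c3, so r3c3=7.
Step 4. [r2c8∈{4,7,8,9}] in col 8, 9 fits only at r2c8, so r2c8=9.
Step 5. [r2c7∈{1,7,8}] row 2 places 7 nowhere but r2c7. So r2c7=7.
Step 6. [r4c7∈{8}] r4c7 is down to just 8. So r4c7=8.
Step 7. [r4c5∈{6}] only 6 remains possible at r4c5 ⇒ r4c5=6.
Step 8. [r2c5∈{8}] nothing but 8 survives at r2c5. So r2c5=8.
Step 9. [r6c1∈{2}] r6c1's peers cover all but 2, so r6c1=2.
Step 10. [r7c6∈{1,4,6,7,8}] r7c6 is the only open cell in row 7 admitting 7. So r7c6=7.
Step 11. [r5c6∈{4,5}] across row 5, 5 lands solely at r5c6 ⇒ r5c6=5.
Step 12. [r1c9∈{3,4,8}] across col 9, 4 lands solely at r1c9, so r1c9=4.
Step 13. [r1c8∈{8}] nothing but 8 survives at r1c8. So r1c8=8.
Step 14. [r1c6∈{1,3}] row 1 places 3 nowhere but r1c6, so r1c6=3.
Step 15. [r3c1∈{1,6,8}] 8 has one home in row 3: r3c1. So r3c1=8.
Step 16. [r6c4∈{8}] r6c4 has the single candidate 8. So r6c4=8.
Step 17. [r7c7∈{3}] r7c7's peers cover all but 3, so r7c7=3.
Step 18. [r7c2∈{6}] r7c2 has the single candidate 6, so r7c2=6.
Step 19. [r8c4∈{1,2,6}] r8c4 is the only open cell in col 4 admitting 6 ⇒ r8c4=6.
Step 20. [r8c2∈{2,3,5}] 3 has one home in row 8: r8c2. So r8c2=3.
Step 21. [r8c1∈{1,5}] 5 has one home in row 8: r8c1 ⇒ r8c1=5.
Step 22. [r9c2∈{2}] nothing but 2 survives at r9c2, so r9c2=2.
Step 23. [r8c6∈{1,2,8}] row 8 places 2 nowhere but r8c6, so r8c6=2.
Step 24. [r8c3∈{1,8}] r8c3 is the only open cell in row 8 admitting 1. So r8c3=1.
Step 25. [r3c6∈{1,6}] in row 3, 6 fits only at r3c6, so r3c6=6.
Step 26. [r8c9∈{7,8}] 8 has one home in row 8: r8c9. So r8c9=8.
Step 27. [r6c5∈{3,4}] across row 6, 3 lands solely at r6c5. So r6c5=3.
Step 28. [r2c6∈{1}] r2c6's peers cover all but 1 ⇒ r2c6=1.
Step 29. [r8c8∈{7}] r8c8's peers cover all but 7. So r8c8=7.
Step 30. [r1c1∈{1}] r1c1 is down to just 1 ⇒ r1c1=1.
Step 31. [r3c2∈{9}] only 9 remains possible at r3c2, so r3c2=9.
Step 32. [r9c6∈{8}] only 8 remains possible at r9c6 ⇒ r9c6=8.
Step 33. [r4c4∈{2}] nothing but 2 survives at r4c4. So r4c4=2.
Step 34. [r6c6∈{4}] r6c6's peers cover all but 4, so r6c6=4.
Step 35. [r6c2∈{7}] r6c2 is down to just 7. So r6c2=7.
Step 36. [r4c9∈{7}] r4c9's peers cover all but 7. So r4c9=7.
Step 37. [r9c5∈{5}] only 5 remains possible at r9c5. So r9c5=5.
Step 38. [r7c3∈{8}] r7c3 has the single candidate 8, so r7c3=8.
Step 39. [r3c7∈{1}] r3c7's peers cover all but 1 ⇒ r3c7=1.
Step 40. [r7c5∈{4}] r7c5 is down to just 4. So r7c5=4.
Step 41. [r2c2∈{4}] r2c2 has the single candidate 4, so r2c2=4.
Step 42. [r9c9∈{6}] r9c9's peers cover all but 6, so r9c9=6.
Step 43. [r4c6∈{9}] nothing but 9 survives at r4c6. So r4c6=9.
Step 44. [r9c7∈{9}] nothing but 9 survives at r9c7, so r9c7=9.
Step 45. [r3c9∈{3}] nothing but 3 survives at r3c9, so r3c9=3.
Step 46. [r6c7∈{5}] nothing but 5 survives at r6c7 ⇒ r6c7=5.
Step 47. [r5c8∈{4}] r5c8 has the single candidate 4 ⇒ r5c8=4.
Step 48. [r1c2∈{5}] r1c2 has the single candidate 5 ⇒ r1c2=5.
Step 49. [r7c4∈{1}] r7c4 is down to just 1. So r7c4=1.
Step 50. [r1c3∈{2}] nothing but 2 survives at r1c3. So r1c3=2.
Step 51. [r2c1∈{6}] r2c1 is down to just 6, so r2c1=6.

Answer: 1 5 2 9 7 3 6 8 4 / 6 4 3 5 8 1 7 9 2 / 8 9 7 4 2 6 1 5 3 / 4 1 5 2 6 9 8 3 7 / 3 8 6 7 1 5 2 4 9 / 2 7 9 8 3 4 5 6 1 / 9 6 8 1 4 7 3 2 5 / 5 3 1 6 9 2 4 7 8 / 7 2 4 3 5 8 9 1 6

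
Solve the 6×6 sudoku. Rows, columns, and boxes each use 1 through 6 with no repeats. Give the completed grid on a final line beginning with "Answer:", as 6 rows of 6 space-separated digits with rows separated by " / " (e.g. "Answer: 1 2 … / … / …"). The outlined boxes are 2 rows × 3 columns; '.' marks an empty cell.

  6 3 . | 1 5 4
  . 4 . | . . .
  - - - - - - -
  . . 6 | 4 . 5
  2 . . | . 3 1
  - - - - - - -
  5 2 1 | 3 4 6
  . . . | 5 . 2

Step 1. [r2c4∈{2,6}] r2c4 is the only open cell in col 4 admitting 2, so r2c4=2.
Step 2. [r3c1∈{1,3}] 3 has one home in row 3: r3c1 ⇒ r3c1=3.
Step 3. [r4c3∈{4,5}] row 4 places 4 nowhere but r4c3. So r4c3=4.
Step 4. [r2c1∈{1}] r2c1 has the single candidate 1 ⇒ r2c1=1.
Step 5. [r2c3∈{5}] r2c3 is down to just 5, so r2c3=5.
Step 6. [r4c2∈{5}] nothing but 5 survives at r4c2, so r4c2=5.
Step 7. [r4c4∈{6}] nothing but 6 survives at r4c4. So r4c4=6.
Step 8. [r6c1∈{4}] r6c1's peers cover all but 4, so r6c1=4.
Step 9. [r6c2∈{6}] nothing but 6 survives at r6c2 ⇒ r6c2=6.
Step 10. [r2c5∈{6}] r2c5's peers cover all but 6 ⇒ r2c5=6.
Step 11. [r6c5∈{1}] r6c5 is down to just 1 ⇒ r6c5=1.
Step 12. [r3c5∈{2}] r3c5's peers cover all but 2, so r3c5=2.
Step 13. [r2c6∈{3}] r2c6 has the single candidate 3 ⇒ r2c6=3.
Step 14. [r6c3∈{3}] only 3 remains possible at r6c3. So r6c3=3.
Step 15. [r3c2∈{1}] r3c2 is down to just 1 ⇒ r3c2=1.
Step 16. [r1c3∈{2}] r1c3's peers cover all but 2, so r1c3=2.

Answer: 6 3 2 1 5 4 / 1 4 5 2 6 3 / 3 1 6 4 2 5 / 2 5 4 6 3 1 / 5 2 1 3 4 6 / 4 6 3 5 1 2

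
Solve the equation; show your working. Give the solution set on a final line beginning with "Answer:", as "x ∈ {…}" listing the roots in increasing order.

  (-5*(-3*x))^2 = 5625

Step 1. [(-5*(-3*x))^2 = 5625] √ both sides: 5625 ≥ 0 gives two branches ⇒ sqrt: -5*(-3*x) = 75 or -75.
Step 2. [-5*(-3*x) = 75 or -75] -5·(inner) — divide through by -5, so div: -3*x = -15 or 15.
Step 3. [-3*x = -15 or 15] divide by the outer -3 ⇒ div: x = 5 or -5.

Answer: x ∈ {-5, 5}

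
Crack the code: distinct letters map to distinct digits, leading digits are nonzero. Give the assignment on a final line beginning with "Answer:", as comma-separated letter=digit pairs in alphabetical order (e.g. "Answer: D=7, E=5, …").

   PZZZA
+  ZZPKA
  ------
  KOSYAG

Step 1. [col 1: A + A ≡ G (mod 10)] G=8 is one option consistent with column 1 (A + A ≡ G (mod 10), carry-in 0) — take it ⇒ G=8.
Step 2. [col 1: A + A ≡ G (mod 10)] no forcing yet in column 1 (carry-in 0); A=9 is free and consistent — try it, so A=9.
Step 3. [col 2: Z + K ≡ A (mod 10)] several values work for K in column 2 (Z + K ≡ A (mod 10), carry-in 1); try K=1. So K=1.
Step 4. [col 2: Z + K ≡ A (mod 10)] from column 2 (K=1, A=9, carry-in 1, digits 1,8,9 already taken and all letters distinct): Z must equal 7. So Z=7.
Step 5. [col 3: Z + P ≡ Y (mod 10)] column 3 (Z + P ≡ Y (mod 10), carry-in 0) doesn't pin P yet; pick P=6 and continue, so P=6.
Step 6. [col 3: Z + P ≡ Y (mod 10)] from column 3 (Z=7, P=6, carry-in 0, digits 1,6,7,8,9 already taken and all letters distinct): Y must equal 3, so Y=3.
Step 7. [col 4: Z + Z ≡ S (mod 10)] in column 4 we have Z+Z≡S with carry-in 1; given Z=7 and digits 1,3,6,7,8,9 already taken and all letters distinct, that pins S to 5, so S=5.
Step 8. [col 5: P + Z ≡ O (mod 10)] in column 5 we have P+Z≡O with carry-in 1; given P=6, Z=7 and digits 1,3,5,6,7,8,9 already taken and all letters distinct, that pins O to 4 ⇒ O=4.

Answer: A=9, G=8, K=1, O=4, P=6, S=5, Y=3, Z=7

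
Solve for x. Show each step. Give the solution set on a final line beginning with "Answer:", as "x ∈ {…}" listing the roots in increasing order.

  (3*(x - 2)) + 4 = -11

Step 1. [(3*(x - 2)) + 4 = -11] +4 is outermost — subtract 4 both sides ⇒ sub: 3*(x - 2) = -15.
Step 2. [3*(x - 2) = -15] leading coefficient 3: divide by 3. So div: x - 2 = -5.
Step 3. [x - 2 = -5] -2 is outermost — add 2 both sides. So sub: x = -3.

Answer: x ∈ {-3}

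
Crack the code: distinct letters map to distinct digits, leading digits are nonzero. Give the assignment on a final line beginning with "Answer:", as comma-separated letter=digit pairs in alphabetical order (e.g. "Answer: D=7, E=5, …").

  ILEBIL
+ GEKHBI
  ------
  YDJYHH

Step 1. [col 1: L + I ≡ H (mod 10)] I=3 is one option consistent with column 1 (L + I ≡ H (mod 10), carry-in 0) — take it. So I=3.
Step 2. [col 1: L + I ≡ H (mod 10)] several values work for H in column 1 (L + I ≡ H (mod 10), carry-in 0); try H=1, so H=1.
Step 3. [col 1: L + I ≡ H (mod 10)] column 1: given I=3, H=1, carry-in 0, and digits 1,3 already taken and all letters distinct, L+I≡H (mod 10) forces L=8 ⇒ L=8.
Step 4. [col 2: I + B ≡ H (mod 10)] from column 2 (I=3, H=1, carry-in 1, digits 1,3,8 already taken and all letters distinct): B must equal 7 ⇒ B=7.
Step 5. [col 3: B + H ≡ Y (mod 10)] column 3: given B=7, H=1, carry-in 1, and digits 1,3,7,8 already taken and all letters distinct, B+H≡Y (mod 10) forces Y=9. So Y=9.
Step 6. [col 4: E + K ≡ J (mod 10)] several values work for E in column 4 (E + K ≡ J (mod 10), carry-in 0); try E=2, so E=2.
Step 7. [col 4: E + K ≡ J (mod 10)] in column 4 we have E+K≡J with carry-in 0; given E=2 and digits 1,2,3,7,8,9 already taken and all letters distinct, that pins J to 6, so J=6.
Step 8. [col 4: E + K ≡ J (mod 10)] column 4: given E=2, J=6, carry-in 0, and digits 1,2,3,6,7,8,9 already taken and all letters distinct, E+K≡J (mod 10) forces K=4. So K=4.
Step 9. [col 5: L + E ≡ D (mod 10)] in column 5 we have L+E≡D with carry-in 0; given L=8, E=2 and digits 1,2,3,4,6,7,8,9 already taken and all letters distinct, that pins D to 0, so D=0.
Step 10. [col 6: I + G ≡ Y (mod 10)] column 6 reads I+G+carry(1)=Y with I=3, Y=9; with digits 0,1,2,3,4,6,7,8,9 already taken and all letters distinct, the only value for G is 5, so G=5.

Answer: B=7, D=0, E=2, G=5, H=1, I=3, J=6, K=4, L=8, Y=9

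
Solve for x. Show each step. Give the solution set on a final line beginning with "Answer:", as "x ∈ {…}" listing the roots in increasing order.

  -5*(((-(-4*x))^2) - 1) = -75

Step 1. [-5*(((-(-4*x))^2) - 1) = -75] leading coefficient -5: divide by -5, so div: ((-(-4*x))^2) - 1 = 15.
Step 2. [((-(-4*x))^2) - 1 = 15] 1 comes off first (add 1), so sub: (-(-4*x))^2 = 16.
Step 3. [(-(-4*x))^2 = 16] √ both sides: 16 ≥ 0 gives two branches ⇒ sqrt: -(-4*x) = 4 or -4.
Step 4. [-(-4*x) = 4 or -4] LHS negated; negate both sides. So neg: -4*x = -4 or 4.
Step 5. [-4*x = -4 or 4] divide by the outer -4, so div: x = 1 or -1.

Answer: x ∈ {-1, 1}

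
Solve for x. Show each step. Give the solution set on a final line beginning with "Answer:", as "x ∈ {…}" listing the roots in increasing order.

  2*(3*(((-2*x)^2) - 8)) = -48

Step 1. [2*(3*(((-2*x)^2) - 8)) = -48] 2·(inner) — divide through by 2. So div: 3*(((-2*x)^2) - 8) = -24.
Step 2. [3*(((-2*x)^2) - 8) = -24] leading coefficient 3: divide by 3. So div: ((-2*x)^2) - 8 = -8.
Step 3. [((-2*x)^2) - 8 = -8] peel the -8: add 8 from each side, so sub: (-2*x)^2 = 0.
Step 4. [(-2*x)^2 = 0] √ both sides: 0 ≥ 0 gives two branches, so sqrt: -2*x = 0.
Step 5. [-2*x = 0] -2 out front; divide by -2, so div: x = 0.

Answer: x ∈ {0}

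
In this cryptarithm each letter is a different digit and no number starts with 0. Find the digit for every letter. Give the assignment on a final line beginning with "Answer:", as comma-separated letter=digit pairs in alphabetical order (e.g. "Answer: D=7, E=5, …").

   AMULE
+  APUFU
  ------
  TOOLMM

Step 1. [T] the sum has 6 digits but both addends have 5; that extra leading digit T is the final carry, namely 1. So T=1.
Step 2. [col 1: E + U ≡ M (mod 10)] no forcing yet in column 1 (carry-in 0); U=6 is free and consistent — try it ⇒ U=6.
Step 3. [col 1: E + U ≡ M (mod 10)] several values work for M in column 1 (E + U ≡ M (mod 10), carry-in 0); try M=3 ⇒ M=3.
Step 4. [col 1: E + U ≡ M (mod 10)] from column 1 (U=6, M=3, carry-in 0, digits 1,3,6 already taken and all letters distinct): E must equal 7, so E=7.
Step 5. [col 2: L + F ≡ M (mod 10)] several values work for F in column 2 (L + F ≡ M (mod 10), carry-in 1); try F=0 ⇒ F=0.
Step 6. [col 2: L + F ≡ M (mod 10)] column 2: given F=0, M=3, carry-in 1, and digits 0,1,3,6,7 already taken and all letters distinct, L+F≡M (mod 10) forces L=2, so L=2.
Step 7. [col 4: M + P ≡ O (mod 10)] P=4 is one option consistent with column 4 (M + P ≡ O (mod 10), carry-in 1) — take it ⇒ P=4.
Step 8. [col 4: M + P ≡ O (mod 10)] column 4 reads M+P+carry(1)=O with M=3, P=4; with digits 0,1,2,3,4,6,7 already taken and all letters distinct, the only value for O is 8, so O=8.
Step 9. [col 5: A + A ≡ O (mod 10)] column 5 reads A+A+carry(0)=O with O=8; with digits 0,1,2,3,4,6,7,8 already taken and all letters distinct, the only value for A is 9, so A=9.

Answer: A=9, E=7, F=0, L=2, M=3, O=8, P=4, T=1, U=6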